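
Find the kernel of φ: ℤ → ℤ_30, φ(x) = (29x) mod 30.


Kernel = preimage of identity
ker(φ) = {x ∈ ℤ : 29x ≡ 0 (mod 30)}. gcd(29,30) = 1, so 29x ≡ 0 (mod 30) ⟺ x ≡ 0 (mod 30/1 = 30). Hence ker(φ) = 30ℤ

ker(φ) = 30ℤ


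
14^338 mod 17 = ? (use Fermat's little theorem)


Fermat's little theorem: if p is prime and gcd(a,p)=1, then a^(p-1) ≡ 1 (mod p)
p = 17 is prime, gcd(14,17) = 1
Reduce exponent: 338 mod 16 = 2
So 14^338 ≡ 14^2 (mod 17)
14^2 mod 17 = 9

14^338 ≡ 9 (mod 17)


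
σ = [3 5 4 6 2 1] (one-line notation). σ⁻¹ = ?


To find σ⁻¹, swap domain and range:
σ(1) = 3 → σ⁻¹(3) = 1
σ(2) = 5 → σ⁻¹(5) = 2
σ(3) = 4 → σ⁻¹(4) = 3
σ(4) = 6 → σ⁻¹(6) = 4
σ(5) = 2 → σ⁻¹(2) = 5
σ(6) = 1 → σ⁻¹(1) = 6

σ⁻¹ = [6 5 1 3 2 4]


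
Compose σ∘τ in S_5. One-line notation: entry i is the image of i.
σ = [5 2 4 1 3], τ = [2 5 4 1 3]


σ∘τ: apply τ first, then σ
1 →τ 2 →σ 2
2 →τ 5 →σ 3
3 →τ 4 →σ 1
4 →τ 1 →σ 5
5 →τ 3 →σ 4

σ∘τ = [2 3 1 5 4]


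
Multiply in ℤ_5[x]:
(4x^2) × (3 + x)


Expand and collect like terms; reduce coefficients mod 5:
x^0: 0·3 = 0 ≡ 0 (mod 5)
x^1: 0·1 + 0·3 = 0 ≡ 0 (mod 5)
x^2: 0·1 + 4·3 = 12 ≡ 2 (mod 5)
x^3: 4·1 = 4 ≡ 4 (mod 5)
Result: 2x^2 + 4x^3

f · g = 2x^2 + 4x^3


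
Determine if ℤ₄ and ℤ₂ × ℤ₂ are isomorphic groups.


Comparing ℤ₄ and ℤ₂ × ℤ₂:
ℤ₄ has an element of order 4; ℤ₂×ℤ₂ has exponent 2

No, ℤ₄ ≇ ℤ₂ × ℤ₂


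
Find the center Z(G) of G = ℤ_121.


Z(G) = {g ∈ G | gx = xg for all x ∈ G}
ℤ_121 is abelian, so Z(G) = G

Z(ℤ_121) = ℤ_121


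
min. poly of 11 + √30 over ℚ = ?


Let α = 11 + √30. Then α - 11 = √30, so (α - 11)² = 30, giving α² - 22α + 91 = 0. Degree 2 and α ∉ ℚ, so this is the minimal polynomial.

Minimal polynomial: x² - 22x + 91


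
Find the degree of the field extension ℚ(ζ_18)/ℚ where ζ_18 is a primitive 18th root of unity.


[ℚ(ζ_n):ℚ] = deg Φ_n(x) = φ(n). Here φ(18) = 6

[ℚ(ζ_18)/ℚ where ζ_18 is a primitive 18th root of unity] = 6


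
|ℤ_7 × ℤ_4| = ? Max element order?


|ℤ_7 × ℤ_4| = 7 × 4 = 28
Max element order = lcm(7,4) = 28
Cyclic? Yes (gcd=1)

|ℤ_7×ℤ_4| = 28, max element order = 28


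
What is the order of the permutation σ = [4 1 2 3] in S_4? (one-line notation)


Cycle decomposition: (1 4 3 2)
Cycle lengths: 4
Order = lcm(4) = 4

ord(σ) = 4


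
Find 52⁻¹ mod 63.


Use the extended Euclidean algorithm to write 1 = 52·s + 63·t; then s mod 63 is the inverse.
Euclidean algorithm:
  52 = 0·63 + 52
  63 = 1·52 + 11
  52 = 4·11 + 8
  11 = 1·8 + 3
  8 = 2·3 + 2
  3 = 1·2 + 1
  2 = 2·1 + 0
gcd(52,63) = 1
Back-substitution gives: 52·(-23) + 63·(19) = 1
So 52⁻¹ ≡ -23 ≡ 40 (mod 63)
Check: 52 × 40 = 2080 ≡ 1 (mod 63) ✓

52⁻¹ ≡ 40 (mod 63)


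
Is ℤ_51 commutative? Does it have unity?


ℤ_51 is a commutative ring with unity 1; 51 = 3×17 is composite, so 3·17 ≡ 0 gives zero divisors (not an integral domain)
Commutative: Yes
Integral domain: No
Has unity: Yes

ℤ_51: Commutative=Yes, Unity=Yes


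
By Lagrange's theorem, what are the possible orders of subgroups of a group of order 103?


Lagrange's theorem: |H| divides |G|
|G| = 103
Divisors of 103: 1, 103

Possible subgroup orders: {1, 103}


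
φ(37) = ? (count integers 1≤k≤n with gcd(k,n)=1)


Factor n: 37 = 37
φ(n) = n · ∏(1 - 1/p) over distinct primes p | n
φ(37) = 37 · (1 - 1/37) = 36

φ(37) = 36


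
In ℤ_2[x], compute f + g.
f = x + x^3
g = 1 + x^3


Add coefficients mod 2:
x^0: 0 + 1 = 1 (mod 2)
x^1: 1 + 0 = 1 (mod 2)
x^2: 0 + 0 = 0 (mod 2)
x^3: 1 + 1 = 0 (mod 2)
Result: 1 + x

f + g = 1 + x


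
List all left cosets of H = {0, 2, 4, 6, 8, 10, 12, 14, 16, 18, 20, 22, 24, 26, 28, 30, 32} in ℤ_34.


H = {0, 2, 4, 6, 8, 10, 12, 14, 16, 18, 20, 22, 24, 26, 28, 30, 32}, |H| = 17
Number of cosets = |G|/|H| = 34/17 = 2
0 + H = {0, 2, 4, 6, 8, 10, 12, 14, 16, 18, 20, 22, 24, 26, 28, 30, 32}
1 + H = {1, 3, 5, 7, 9, 11, 13, 15, 17, 19, 21, 23, 25, 27, 29, 31, 33}

Cosets: 0+H={0,2,4,6,8,10,12,14,16,18,20,22,24,26,28,30,32}; 1+H={1,3,5,7,9,11,13,15,17,19,21,23,25,27,29,31,33}


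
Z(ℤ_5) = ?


Z(G) = {g ∈ G | gx = xg for all x ∈ G}
ℤ_5 is abelian, so Z(G) = G

Z(ℤ_5) = ℤ_5


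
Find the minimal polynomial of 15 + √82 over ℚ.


Let α = 15 + √82. Then α - 15 = √82, so (α - 15)² = 82, giving α² - 30α + 143 = 0. Degree 2 and α ∉ ℚ, so this is the minimal polynomial.

Minimal polynomial: x² - 30x + 143


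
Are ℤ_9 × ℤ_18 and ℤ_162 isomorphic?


Comparing ℤ_9 × ℤ_18 and ℤ_162:
gcd(9,18) = 9 ≠ 1. Max element order in ℤ_9×ℤ_18 is lcm(9,18) = 18 < 162, so it has no element of order 162

No, ℤ_9 × ℤ_18 ≇ ℤ_162


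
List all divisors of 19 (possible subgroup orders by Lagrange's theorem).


Lagrange's theorem: |H| divides |G|
|G| = 19
Divisors of 19: 1, 19

Possible subgroup orders: {1, 19}


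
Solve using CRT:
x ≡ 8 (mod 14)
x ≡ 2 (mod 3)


m₁ = 14, m₂ = 3, gcd = 1, so CRT applies. M = m₁·m₂ = 42
Let M₁ = M/m₁ = 3, M₂ = M/m₂ = 14
Find y₁ ≡ M₁⁻¹ (mod m₁): 3⁻¹ ≡ 5 (mod 14)
Find y₂ ≡ M₂⁻¹ (mod m₂): 14⁻¹ ≡ 2 (mod 3)
x = a₁·M₁·y₁ + a₂·M₂·y₂ = 8·3·5 + 2·14·2 = 176
Reduce mod 42: x ≡ 8
Check: 8 mod 14 = 8 ✓, 8 mod 3 = 2 ✓

x ≡ 8 (mod 42)


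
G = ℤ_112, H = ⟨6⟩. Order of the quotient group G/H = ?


|⟨6⟩| = n / gcd(6, 112) = 112 / 2 = 56
H is normal (ℤ_112 is abelian).
|G/H| = |G| / |H| = 112 / 56 = 2

|G/H| = 2


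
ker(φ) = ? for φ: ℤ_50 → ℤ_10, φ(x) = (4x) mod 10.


Kernel = preimage of identity
ker(φ) = {x ∈ ℤ_50 : 4x ≡ 0 (mod 10)}. Since 10 | 50, φ is well-defined. The kernel is the cyclic subgroup ⟨5⟩ of ℤ_50 (order 10), i.e. {0, 5, 10, 15, 20, 25, 30, 35, 40, 45}

ker(φ) = {0, 5, 10, 15, 20, 25, 30, 35, 40, 45}


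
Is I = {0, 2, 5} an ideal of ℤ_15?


Check ideal conditions for I = {0, 2, 5} in ℤ_15:
(1) I is an additive subgroup? No
(2) For r ∈ ℤ_15 and a ∈ I: r·a ∈ I? No  [counterexample: r=2, a=2, r·a mod 15 = 4 ∉ I]

No, I is not an ideal of ℤ_15


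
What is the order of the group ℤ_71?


ℤ_n has n elements.

|ℤ_71| = 71


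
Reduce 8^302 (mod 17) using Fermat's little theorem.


Fermat's little theorem: if p is prime and gcd(a,p)=1, then a^(p-1) ≡ 1 (mod p)
p = 17 is prime, gcd(8,17) = 1
Reduce exponent: 302 mod 16 = 14
So 8^302 ≡ 8^14 (mod 17)
8^14 mod 17 = 4

8^302 ≡ 4 (mod 17)


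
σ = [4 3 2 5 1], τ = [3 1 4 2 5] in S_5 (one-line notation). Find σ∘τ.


σ∘τ: apply τ first, then σ
1 →τ 3 →σ 2
2 →τ 1 →σ 4
3 →τ 4 →σ 5
4 →τ 2 →σ 3
5 →τ 5 →σ 1

σ∘τ = [2 4 5 3 1]


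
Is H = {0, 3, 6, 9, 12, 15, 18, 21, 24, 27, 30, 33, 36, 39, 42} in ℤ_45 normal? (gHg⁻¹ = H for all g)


H = {0, 3, 6, 9, 12, 15, 18, 21, 24, 27, 30, 33, 36, 39, 42} in ℤ_45
ℤ_45 is abelian; every subgroup of an abelian group is normal

Yes, normal subgroup


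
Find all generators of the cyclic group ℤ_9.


g generates ℤ_n iff gcd(g,n) = 1
Checking each g ∈ {1,...,8}:
gcd(1,9) = 1
gcd(2,9) = 1
gcd(3,9) = 3
gcd(4,9) = 1
gcd(5,9) = 1
gcd(6,9) = 3
gcd(7,9) = 1
gcd(8,9) = 1
Generators: {1, 2, 4, 5, 7, 8}
Number of generators = φ(9) = 6

Generators of ℤ_9 = {1, 2, 4, 5, 7, 8}


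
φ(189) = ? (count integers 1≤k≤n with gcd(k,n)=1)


Factor n: 189 = 3^3 × 7
φ(n) = n · ∏(1 - 1/p) over distinct primes p | n
φ(189) = 189 · (1 - 1/3) · (1 - 1/7) = 108

φ(189) = 108


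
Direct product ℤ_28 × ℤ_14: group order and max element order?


|ℤ_28 × ℤ_14| = 28 × 14 = 392
Max element order = lcm(28,14) = 28
Cyclic? No (gcd=14)

|ℤ_28×ℤ_14| = 392, max element order = 28


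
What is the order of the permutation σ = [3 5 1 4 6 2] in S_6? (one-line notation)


Cycle decomposition: (1 3) (2 5 6)
Cycle lengths: 2, 3
Order = lcm(2, 3) = 6

ord(σ) = 6


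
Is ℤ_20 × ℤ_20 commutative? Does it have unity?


Direct product ring; commutative with unity (1,1); but (1,0)·(0,1) = (0,0) gives zero divisors, so not an integral domain
Commutative: Yes
Integral domain: No
Has unity: Yes

ℤ_20 × ℤ_20: Commutative=Yes, Unity=Yes


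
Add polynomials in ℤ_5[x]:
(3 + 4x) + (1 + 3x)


Add coefficients mod 5:
x^0: 3 + 1 = 4 (mod 5)
x^1: 4 + 3 = 2 (mod 5)
Result: 4 + 2x

f + g = 4 + 2x


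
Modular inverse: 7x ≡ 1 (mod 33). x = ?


Use the extended Euclidean algorithm to write 1 = 7·s + 33·t; then s mod 33 is the inverse.
Euclidean algorithm:
  7 = 0·33 + 7
  33 = 4·7 + 5
  7 = 1·5 + 2
  5 = 2·2 + 1
  2 = 2·1 + 0
gcd(7,33) = 1
Back-substitution gives: 7·(-14) + 33·(3) = 1
So 7⁻¹ ≡ -14 ≡ 19 (mod 33)
Check: 7 × 19 = 133 ≡ 1 (mod 33) ✓

7⁻¹ ≡ 19 (mod 33)


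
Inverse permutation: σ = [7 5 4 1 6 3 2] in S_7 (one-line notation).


To find σ⁻¹, swap domain and range:
σ(1) = 7 → σ⁻¹(7) = 1
σ(2) = 5 → σ⁻¹(5) = 2
σ(3) = 4 → σ⁻¹(4) = 3
σ(4) = 1 → σ⁻¹(1) = 4
σ(5) = 6 → σ⁻¹(6) = 5
σ(6) = 3 → σ⁻¹(3) = 6
σ(7) = 2 → σ⁻¹(2) = 7

σ⁻¹ = [4 7 6 3 2 5 1]


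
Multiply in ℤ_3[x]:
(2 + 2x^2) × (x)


Expand and collect like terms; reduce coefficients mod 3:
x^0: 2·0 = 0 ≡ 0 (mod 3)
x^1: 2·1 + 0·0 = 2 ≡ 2 (mod 3)
x^2: 0·1 + 2·0 = 0 ≡ 0 (mod 3)
x^3: 2·1 = 2 ≡ 2 (mod 3)
Result: 2x + 2x^3

f · g = 2x + 2x^3


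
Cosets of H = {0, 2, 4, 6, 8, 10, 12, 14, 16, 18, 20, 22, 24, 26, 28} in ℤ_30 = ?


H = {0, 2, 4, 6, 8, 10, 12, 14, 16, 18, 20, 22, 24, 26, 28}, |H| = 15
Number of cosets = |G|/|H| = 30/15 = 2
0 + H = {0, 2, 4, 6, 8, 10, 12, 14, 16, 18, 20, 22, 24, 26, 28}
1 + H = {1, 3, 5, 7, 9, 11, 13, 15, 17, 19, 21, 23, 25, 27, 29}

Cosets: 0+H={0,2,4,6,8,10,12,14,16,18,20,22,24,26,28}; 1+H={1,3,5,7,9,11,13,15,17,19,21,23,25,27,29}


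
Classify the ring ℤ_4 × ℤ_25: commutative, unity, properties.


Direct product ring; commutative with unity (1,1); but (1,0)·(0,1) = (0,0) gives zero divisors, so not an integral domain
Commutative: Yes
Integral domain: No
Has unity: Yes

ℤ_4 × ℤ_25: Commutative=Yes, Unity=Yes


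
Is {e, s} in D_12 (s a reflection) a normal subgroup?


H = {e, s} in D_12 (s a reflection)
r·s·r⁻¹ = sr⁻² ≠ s for n ≥ 3, so {e, s} is not closed under conjugation

No, not a normal subgroup


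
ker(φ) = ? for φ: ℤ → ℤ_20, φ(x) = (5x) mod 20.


Kernel = preimage of identity
ker(φ) = {x ∈ ℤ : 5x ≡ 0 (mod 20)}. gcd(5,20) = 5, so 5x ≡ 0 (mod 20) ⟺ x ≡ 0 (mod 20/5 = 4). Hence ker(φ) = 4ℤ

ker(φ) = 4ℤ


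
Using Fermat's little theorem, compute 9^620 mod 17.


Fermat's little theorem: if p is prime and gcd(a,p)=1, then a^(p-1) ≡ 1 (mod p)
p = 17 is prime, gcd(9,17) = 1
Reduce exponent: 620 mod 16 = 12
So 9^620 ≡ 9^12 (mod 17)
9^12 mod 17 = 16

9^620 ≡ 16 (mod 17)


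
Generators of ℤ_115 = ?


g generates ℤ_n iff gcd(g,n) = 1
Prime factors of 115: 5, 23
Generators are g ∈ {1,...,114} not divisible by any of these primes.
Generators: {1, 2, 3, 4, 6, 7, 8, 9, 11, 12, 13, 14, 16, 17, 18, 19, 21, 22, 24, 26, 27, 28, 29, 31, 32, 33, 34, 36, 37, 38, 39, 41, 42, 43, 44, 47, 48, 49, 51, 52, 53, 54, 56, 57, 58, 59, 61, 62, 63, 64, 66, 67, 68, 71, 72, 73, 74, 76, 77, 78, 79, 81, 82, 83, 84, 86, 87, 88, 89, 91, 93, 94, 96, 97, 98, 99, 101, 102, 103, 104, 106, 107, 108, 109, 111, 112, 113, 114}
Number of generators = φ(115) = 88

Generators of ℤ_115 = {1, 2, 3, 4, 6, 7, 8, 9, 11, 12, 13, 14, 16, 17, 18, 19, 21, 22, 24, 26, 27, 28, 29, 31, 32, 33, 34, 36, 37, 38, 39, 41, 42, 43, 44, 47, 48, 49, 51, 52, 53, 54, 56, 57, 58, 59, 61, 62, 63, 64, 66, 67, 68, 71, 72, 73, 74, 76, 77, 78, 79, 81, 82, 83, 84, 86, 87, 88, 89, 91, 93, 94, 96, 97, 98, 99, 101, 102, 103, 104, 106, 107, 108, 109, 111, 112, 113, 114}


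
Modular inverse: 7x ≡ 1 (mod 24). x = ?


Use the extended Euclidean algorithm to write 1 = 7·s + 24·t; then s mod 24 is the inverse.
Euclidean algorithm:
  7 = 0·24 + 7
  24 = 3·7 + 3
  7 = 2·3 + 1
  3 = 3·1 + 0
gcd(7,24) = 1
Back-substitution gives: 7·(7) + 24·(-2) = 1
So 7⁻¹ ≡ 7 ≡ 7 (mod 24)
Check: 7 × 7 = 49 ≡ 1 (mod 24) ✓

7⁻¹ ≡ 7 (mod 24)


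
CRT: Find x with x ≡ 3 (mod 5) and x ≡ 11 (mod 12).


m₁ = 5, m₂ = 12, gcd = 1, so CRT applies. M = m₁·m₂ = 60
Let M₁ = M/m₁ = 12, M₂ = M/m₂ = 5
Find y₁ ≡ M₁⁻¹ (mod m₁): 12⁻¹ ≡ 3 (mod 5)
Find y₂ ≡ M₂⁻¹ (mod m₂): 5⁻¹ ≡ 5 (mod 12)
x = a₁·M₁·y₁ + a₂·M₂·y₂ = 3·12·3 + 11·5·5 = 383
Reduce mod 60: x ≡ 23
Check: 23 mod 5 = 3 ✓, 23 mod 12 = 11 ✓

x ≡ 23 (mod 60)


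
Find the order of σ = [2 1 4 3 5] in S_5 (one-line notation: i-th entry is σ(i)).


Cycle decomposition: (1 2) (3 4)
Cycle lengths: 2, 2
Order = lcm(2, 2) = 2

ord(σ) = 2


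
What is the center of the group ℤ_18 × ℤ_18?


Z(G) = {g ∈ G | gx = xg for all x ∈ G}
Direct product of abelian groups is abelian, so Z(G) = G

Z(ℤ_18 × ℤ_18) = ℤ_18 × ℤ_18


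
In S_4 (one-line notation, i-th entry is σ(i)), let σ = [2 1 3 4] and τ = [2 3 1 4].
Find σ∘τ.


σ∘τ: apply τ first, then σ
1 →τ 2 →σ 1
2 →τ 3 →σ 3
3 →τ 1 →σ 2
4 →τ 4 →σ 4

σ∘τ = [1 3 2 4]


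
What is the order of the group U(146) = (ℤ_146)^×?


U(n) is the group of units mod n; |U(n)| = φ(n)
|U(146)| = φ(146) = 72

|U(146) = (ℤ_146)^×| = 72


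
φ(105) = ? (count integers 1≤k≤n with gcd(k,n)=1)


Factor n: 105 = 3 × 5 × 7
φ(n) = n · ∏(1 - 1/p) over distinct primes p | n
φ(105) = 105 · (1 - 1/3) · (1 - 1/5) · (1 - 1/7) = 48

φ(105) = 48


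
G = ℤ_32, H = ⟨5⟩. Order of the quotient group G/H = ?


|⟨5⟩| = n / gcd(5, 32) = 32 / 1 = 32
H is normal (ℤ_32 is abelian).
|G/H| = |G| / |H| = 32 / 32 = 1

|G/H| = 1


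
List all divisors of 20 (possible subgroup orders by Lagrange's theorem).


Lagrange's theorem: |H| divides |G|
|G| = 20
Divisors of 20: 1, 2, 4, 5, 10, 20

Possible subgroup orders: {1, 2, 4, 5, 10, 20}


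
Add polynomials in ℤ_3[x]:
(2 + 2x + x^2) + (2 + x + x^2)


Add coefficients mod 3:
x^0: 2 + 2 = 1 (mod 3)
x^1: 2 + 1 = 0 (mod 3)
x^2: 1 + 1 = 2 (mod 3)
Result: 1 + 2x^2

f + g = 1 + 2x^2


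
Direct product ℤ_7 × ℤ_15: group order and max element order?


|ℤ_7 × ℤ_15| = 7 × 15 = 105
Max element order = lcm(7,15) = 105
Cyclic? Yes (gcd=1)

|ℤ_7×ℤ_15| = 105, max element order = 105


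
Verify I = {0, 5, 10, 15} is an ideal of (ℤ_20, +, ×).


Check ideal conditions for I = {0, 5, 10, 15} in ℤ_20:
(1) I is an additive subgroup? Yes
(2) For r ∈ ℤ_20 and a ∈ I: r·a ∈ I? Yes

Yes, I is an ideal of ℤ_20


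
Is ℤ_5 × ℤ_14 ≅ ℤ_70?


Comparing ℤ_5 × ℤ_14 and ℤ_70:
gcd(5,14) = 1, so ℤ_5 × ℤ_14 ≅ ℤ_70 (CRT)

Yes, ℤ_5 × ℤ_14 ≅ ℤ_70


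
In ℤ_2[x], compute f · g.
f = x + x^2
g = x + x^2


Expand and collect like terms; reduce coefficients mod 2:
x^0: 0·0 = 0 ≡ 0 (mod 2)
x^1: 0·1 + 1·0 = 0 ≡ 0 (mod 2)
x^2: 0·1 + 1·1 + 1·0 = 1 ≡ 1 (mod 2)
x^3: 1·1 + 1·1 = 2 ≡ 0 (mod 2)
x^4: 1·1 = 1 ≡ 1 (mod 2)
Result: x^2 + x^4

f · g = x^2 + x^4


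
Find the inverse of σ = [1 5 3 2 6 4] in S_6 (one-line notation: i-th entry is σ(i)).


To find σ⁻¹, swap domain and range:
σ(1) = 1 → σ⁻¹(1) = 1
σ(2) = 5 → σ⁻¹(5) = 2
σ(3) = 3 → σ⁻¹(3) = 3
σ(4) = 2 → σ⁻¹(2) = 4
σ(5) = 6 → σ⁻¹(6) = 5
σ(6) = 4 → σ⁻¹(4) = 6

σ⁻¹ = [1 4 3 6 2 5]


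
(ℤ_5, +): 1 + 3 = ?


Operation: addition mod 5
1 + 3 = (a + b) mod 5 with a = 1, b = 3

1 + 3 = 4


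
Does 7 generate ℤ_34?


g generates ℤ_n iff gcd(g, n) = 1
gcd(7, 34) = 1
Since gcd = 1, 7 is a generator.

Yes, 7 generates ℤ_34


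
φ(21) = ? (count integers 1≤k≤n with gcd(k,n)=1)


φ(n) = count of k ∈ {1,...,n} with gcd(k,n)=1
Coprimes to 21: {1, 2, 4, 5, 8, 10, 11, 13, 16, 17, 19, 20}
Count: 12

φ(21) = 12


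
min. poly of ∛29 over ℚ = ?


∛29 satisfies x³ - 29 = 0, irreducible over ℚ (no rational root; 29 is not a perfect cube)

Minimal polynomial: x³ - 29


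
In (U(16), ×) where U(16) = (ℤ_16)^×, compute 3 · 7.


Operation: multiplication mod 16
3 · 7 = (a × b) mod 16 with a = 3, b = 7

3 · 7 = 5


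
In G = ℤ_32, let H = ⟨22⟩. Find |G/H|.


|⟨22⟩| = n / gcd(22, 32) = 32 / 2 = 16
H is normal (ℤ_32 is abelian).
|G/H| = |G| / |H| = 32 / 16 = 2

|G/H| = 2


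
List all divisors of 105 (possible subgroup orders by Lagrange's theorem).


Lagrange's theorem: |H| divides |G|
|G| = 105
Divisors of 105: 1, 3, 5, 7, 15, 21, 35, 105

Possible subgroup orders: {1, 3, 5, 7, 15, 21, 35, 105}


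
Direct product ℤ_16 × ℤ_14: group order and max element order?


|ℤ_16 × ℤ_14| = 16 × 14 = 224
Max element order = lcm(16,14) = 112
Cyclic? No (gcd=2)

|ℤ_16×ℤ_14| = 224, max element order = 112


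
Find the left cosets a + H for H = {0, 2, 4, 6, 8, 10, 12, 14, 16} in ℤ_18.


H = {0, 2, 4, 6, 8, 10, 12, 14, 16}, |H| = 9
Number of cosets = |G|/|H| = 18/9 = 2
0 + H = {0, 2, 4, 6, 8, 10, 12, 14, 16}
1 + H = {1, 3, 5, 7, 9, 11, 13, 15, 17}

Cosets: 0+H={0,2,4,6,8,10,12,14,16}; 1+H={1,3,5,7,9,11,13,15,17}


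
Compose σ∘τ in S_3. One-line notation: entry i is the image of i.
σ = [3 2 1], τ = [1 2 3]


σ∘τ: apply τ first, then σ
1 →τ 1 →σ 3
2 →τ 2 →σ 2
3 →τ 3 →σ 1

σ∘τ = [3 2 1]


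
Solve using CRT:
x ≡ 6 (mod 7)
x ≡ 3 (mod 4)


m₁ = 7, m₂ = 4, gcd = 1, so CRT applies. M = m₁·m₂ = 28
Let M₁ = M/m₁ = 4, M₂ = M/m₂ = 7
Find y₁ ≡ M₁⁻¹ (mod m₁): 4⁻¹ ≡ 2 (mod 7)
Find y₂ ≡ M₂⁻¹ (mod m₂): 7⁻¹ ≡ 3 (mod 4)
x = a₁·M₁·y₁ + a₂·M₂·y₂ = 6·4·2 + 3·7·3 = 111
Reduce mod 28: x ≡ 27
Check: 27 mod 7 = 6 ✓, 27 mod 4 = 3 ✓

x ≡ 27 (mod 28)


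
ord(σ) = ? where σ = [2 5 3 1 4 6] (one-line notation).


Cycle decomposition: (1 2 5 4)
Cycle lengths: 4
Order = lcm(4) = 4

ord(σ) = 4


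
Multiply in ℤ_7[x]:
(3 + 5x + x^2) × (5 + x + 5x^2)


Expand and collect like terms; reduce coefficients mod 7:
x^0: 3·5 = 15 ≡ 1 (mod 7)
x^1: 3·1 + 5·5 = 28 ≡ 0 (mod 7)
x^2: 3·5 + 5·1 + 1·5 = 25 ≡ 4 (mod 7)
x^3: 5·5 + 1·1 = 26 ≡ 5 (mod 7)
x^4: 1·5 = 5 ≡ 5 (mod 7)
Result: 1 + 4x^2 + 5x^3 + 5x^4

f · g = 1 + 4x^2 + 5x^3 + 5x^4


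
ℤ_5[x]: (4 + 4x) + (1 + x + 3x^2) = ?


Add coefficients mod 5:
x^0: 4 + 1 = 0 (mod 5)
x^1: 4 + 1 = 0 (mod 5)
x^2: 0 + 3 = 3 (mod 5)
Result: 3x^2

f + g = 3x^2


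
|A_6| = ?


|A_n| = n!/2 (even permutations)
|A_6| = 6!/2 = 720/2 = 360

|A_6| = 360


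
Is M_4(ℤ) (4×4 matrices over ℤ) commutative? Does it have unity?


Matrix multiplication is non-commutative for n ≥ 2; the identity matrix I is the unity; singular matrices give zero divisors, so not an integral domain
Commutative: No
Integral domain: No
Has unity: Yes

M_4(ℤ) (4×4 matrices over ℤ): Commutative=No, Unity=Yes


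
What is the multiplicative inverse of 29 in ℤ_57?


Use the extended Euclidean algorithm to write 1 = 29·s + 57·t; then s mod 57 is the inverse.
Euclidean algorithm:
  29 = 0·57 + 29
  57 = 1·29 + 28
  29 = 1·28 + 1
  28 = 28·1 + 0
gcd(29,57) = 1
Back-substitution gives: 29·(2) + 57·(-1) = 1
So 29⁻¹ ≡ 2 ≡ 2 (mod 57)
Check: 29 × 2 = 58 ≡ 1 (mod 57) ✓

29⁻¹ ≡ 2 (mod 57)


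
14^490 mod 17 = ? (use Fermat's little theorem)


Fermat's little theorem: if p is prime and gcd(a,p)=1, then a^(p-1) ≡ 1 (mod p)
p = 17 is prime, gcd(14,17) = 1
Reduce exponent: 490 mod 16 = 10
So 14^490 ≡ 14^10 (mod 17)
14^10 mod 17 = 8

14^490 ≡ 8 (mod 17)


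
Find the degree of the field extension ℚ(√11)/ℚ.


√11 has minimal polynomial x² - 11 (irreducible over ℚ since 11 is squarefree)

[ℚ(√11)/ℚ] = 2


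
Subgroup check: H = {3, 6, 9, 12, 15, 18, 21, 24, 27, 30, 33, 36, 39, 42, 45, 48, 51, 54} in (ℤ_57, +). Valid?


Subgroup test for H = {3, 6, 9, 12, 15, 18, 21, 24, 27, 30, 33, 36, 39, 42, 45, 48, 51, 54} in (ℤ_57, +):
(1) 0 ∈ H? No
(2) Closure: for all a,b ∈ H, (a+b) mod 57 ∈ H? No  [counterexample: 3 + 54 = 0 ∉ H]
(3) Inverses: for all a ∈ H, -a mod 57 ∈ H? Yes

No, H is not a subgroup of ℤ_57


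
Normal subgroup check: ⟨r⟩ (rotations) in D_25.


H = ⟨r⟩ (rotations) in D_25
The rotation subgroup ⟨r⟩ has index 2 in D_25, so it is normal

Yes, normal subgroup


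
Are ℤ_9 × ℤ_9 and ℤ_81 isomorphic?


Comparing ℤ_9 × ℤ_9 and ℤ_81:
gcd(9,9) = 9 ≠ 1. Max element order in ℤ_9×ℤ_9 is lcm(9,9) = 9 < 81, so it has no element of order 81

No, ℤ_9 × ℤ_9 ≇ ℤ_81


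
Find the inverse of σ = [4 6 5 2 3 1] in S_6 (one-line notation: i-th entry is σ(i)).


To find σ⁻¹, swap domain and range:
σ(1) = 4 → σ⁻¹(4) = 1
σ(2) = 6 → σ⁻¹(6) = 2
σ(3) = 5 → σ⁻¹(5) = 3
σ(4) = 2 → σ⁻¹(2) = 4
σ(5) = 3 → σ⁻¹(3) = 5
σ(6) = 1 → σ⁻¹(1) = 6

σ⁻¹ = [6 4 5 1 3 2]


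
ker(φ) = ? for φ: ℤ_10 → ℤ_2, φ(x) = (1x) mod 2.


Kernel = preimage of identity
ker(φ) = {x ∈ ℤ_10 : 1x ≡ 0 (mod 2)}. Since 2 | 10, φ is well-defined. The kernel is the cyclic subgroup ⟨2⟩ of ℤ_10 (order 5), i.e. {0, 2, 4, 6, 8}

ker(φ) = {0, 2, 4, 6, 8}


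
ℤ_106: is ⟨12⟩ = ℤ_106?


g generates ℤ_n iff gcd(g, n) = 1
gcd(12, 106) = 2
Since gcd = 2 ≠ 1, ⟨12⟩ has order 53 < 106, so 12 is not a generator.

No, 12 does not generate ℤ_106


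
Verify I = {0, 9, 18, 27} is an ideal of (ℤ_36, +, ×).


Check ideal conditions for I = {0, 9, 18, 27} in ℤ_36:
(1) I is an additive subgroup? Yes
(2) For r ∈ ℤ_36 and a ∈ I: r·a ∈ I? Yes

Yes, I is an ideal of ℤ_36


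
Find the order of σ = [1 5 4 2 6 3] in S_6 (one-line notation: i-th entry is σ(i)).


Cycle decomposition: (2 5 6 3 4)
Cycle lengths: 5
Order = lcm(5) = 5

ord(σ) = 5


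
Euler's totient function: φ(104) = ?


Factor n: 104 = 2^3 × 13
φ(n) = n · ∏(1 - 1/p) over distinct primes p | n
φ(104) = 104 · (1 - 1/2) · (1 - 1/13) = 48

φ(104) = 48


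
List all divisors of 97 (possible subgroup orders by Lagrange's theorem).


Lagrange's theorem: |H| divides |G|
|G| = 97
Divisors of 97: 1, 97

Possible subgroup orders: {1, 97}


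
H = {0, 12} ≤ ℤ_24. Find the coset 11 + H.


11 + H = {11 + h (mod 24) : h ∈ H}
11+0=11, 11+12=23

11 + H = {11, 23}


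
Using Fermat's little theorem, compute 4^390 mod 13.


Fermat's little theorem: if p is prime and gcd(a,p)=1, then a^(p-1) ≡ 1 (mod p)
p = 13 is prime, gcd(4,13) = 1
Reduce exponent: 390 mod 12 = 6
So 4^390 ≡ 4^6 (mod 13)
4^6 mod 13 = 1

4^390 ≡ 1 (mod 13)


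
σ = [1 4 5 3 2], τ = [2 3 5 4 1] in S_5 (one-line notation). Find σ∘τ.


σ∘τ: apply τ first, then σ
1 →τ 2 →σ 4
2 →τ 3 →σ 5
3 →τ 5 →σ 2
4 →τ 4 →σ 3
5 →τ 1 →σ 1

σ∘τ = [4 5 2 3 1]


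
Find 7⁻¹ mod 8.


Use the extended Euclidean algorithm to write 1 = 7·s + 8·t; then s mod 8 is the inverse.
Euclidean algorithm:
  7 = 0·8 + 7
  8 = 1·7 + 1
  7 = 7·1 + 0
gcd(7,8) = 1
Back-substitution gives: 7·(-1) + 8·(1) = 1
So 7⁻¹ ≡ -1 ≡ 7 (mod 8)
Check: 7 × 7 = 49 ≡ 1 (mod 8) ✓

7⁻¹ ≡ 7 (mod 8)


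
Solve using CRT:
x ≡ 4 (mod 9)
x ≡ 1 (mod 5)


m₁ = 9, m₂ = 5, gcd = 1, so CRT applies. M = m₁·m₂ = 45
Let M₁ = M/m₁ = 5, M₂ = M/m₂ = 9
Find y₁ ≡ M₁⁻¹ (mod m₁): 5⁻¹ ≡ 2 (mod 9)
Find y₂ ≡ M₂⁻¹ (mod m₂): 9⁻¹ ≡ 4 (mod 5)
x = a₁·M₁·y₁ + a₂·M₂·y₂ = 4·5·2 + 1·9·4 = 76
Reduce mod 45: x ≡ 31
Check: 31 mod 9 = 4 ✓, 31 mod 5 = 1 ✓

x ≡ 31 (mod 45)


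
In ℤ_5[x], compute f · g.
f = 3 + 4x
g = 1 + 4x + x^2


Expand and collect like terms; reduce coefficients mod 5:
x^0: 3·1 = 3 ≡ 3 (mod 5)
x^1: 3·4 + 4·1 = 16 ≡ 1 (mod 5)
x^2: 3·1 + 4·4 = 19 ≡ 4 (mod 5)
x^3: 4·1 = 4 ≡ 4 (mod 5)
Result: 3 + x + 4x^2 + 4x^3

f · g = 3 + x + 4x^2 + 4x^3


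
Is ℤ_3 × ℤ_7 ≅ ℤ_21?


Comparing ℤ_3 × ℤ_7 and ℤ_21:
gcd(3,7) = 1, so ℤ_3 × ℤ_7 ≅ ℤ_21 (CRT)

Yes, ℤ_3 × ℤ_7 ≅ ℤ_21


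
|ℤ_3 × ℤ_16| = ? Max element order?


|ℤ_3 × ℤ_16| = 3 × 16 = 48
Max element order = lcm(3,16) = 48
Cyclic? Yes (gcd=1)

|ℤ_3×ℤ_16| = 48, max element order = 48


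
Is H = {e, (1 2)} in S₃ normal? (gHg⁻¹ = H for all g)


H = {e, (1 2)} in S₃
(1 3)(1 2)(1 3)⁻¹ = (2 3) ∉ {e, (1 2)}, so it is not normal

No, not a normal subgroup


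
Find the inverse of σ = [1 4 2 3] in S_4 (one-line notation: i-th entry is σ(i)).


To find σ⁻¹, swap domain and range:
σ(1) = 1 → σ⁻¹(1) = 1
σ(2) = 4 → σ⁻¹(4) = 2
σ(3) = 2 → σ⁻¹(2) = 3
σ(4) = 3 → σ⁻¹(3) = 4

σ⁻¹ = [1 3 4 2]


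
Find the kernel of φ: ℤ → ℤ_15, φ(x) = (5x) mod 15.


Kernel = preimage of identity
ker(φ) = {x ∈ ℤ : 5x ≡ 0 (mod 15)}. gcd(5,15) = 5, so 5x ≡ 0 (mod 15) ⟺ x ≡ 0 (mod 15/5 = 3). Hence ker(φ) = 3ℤ

ker(φ) = 3ℤ


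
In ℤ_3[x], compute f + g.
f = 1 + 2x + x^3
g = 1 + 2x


Add coefficients mod 3:
x^0: 1 + 1 = 2 (mod 3)
x^1: 2 + 2 = 1 (mod 3)
x^2: 0 + 0 = 0 (mod 3)
x^3: 1 + 0 = 1 (mod 3)
Result: 2 + x + x^3

f + g = 2 + x + x^3


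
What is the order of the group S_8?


|S_n| = n! (number of permutations of n symbols)
|S_8| = 8! = 40320

|S_8| = 40320


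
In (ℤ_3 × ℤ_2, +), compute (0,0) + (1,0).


Operation: componentwise addition mod (3, 2)
(0,0) + (1,0) = ((a₁+b₁) mod 3, (a₂+b₂) mod 2) with a = (0,0), b = (1,0)

(0,0) + (1,0) = (1,0)


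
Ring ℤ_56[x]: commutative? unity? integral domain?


ℤ_56 has zero divisors (2·28 ≡ 0), and these lift to constant zero divisors in ℤ_56[x]; so not an integral domain
Commutative: Yes
Integral domain: No
Has unity: Yes

ℤ_56[x]: Commutative=Yes, Unity=Yes


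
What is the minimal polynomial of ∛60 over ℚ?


∛60 satisfies x³ - 60 = 0, irreducible over ℚ (no rational root; 60 is not a perfect cube)

Minimal polynomial: x³ - 60


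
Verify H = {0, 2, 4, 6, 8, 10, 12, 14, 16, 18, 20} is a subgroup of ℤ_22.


Subgroup test for H = {0, 2, 4, 6, 8, 10, 12, 14, 16, 18, 20} in (ℤ_22, +):
(1) 0 ∈ H? Yes
(2) Closure: for all a,b ∈ H, (a+b) mod 22 ∈ H? Yes
(3) Inverses: for all a ∈ H, -a mod 22 ∈ H? Yes

Yes, H is a subgroup of ℤ_22


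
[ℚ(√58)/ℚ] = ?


√58 has minimal polynomial x² - 58 (irreducible over ℚ since 58 is squarefree)

[ℚ(√58)/ℚ] = 2


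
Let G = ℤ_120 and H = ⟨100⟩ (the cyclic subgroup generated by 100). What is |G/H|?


|⟨100⟩| = n / gcd(100, 120) = 120 / 20 = 6
H is normal (ℤ_120 is abelian).
|G/H| = |G| / |H| = 120 / 6 = 20

|G/H| = 20


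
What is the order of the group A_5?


|A_n| = n!/2 (even permutations)
|A_5| = 5!/2 = 120/2 = 60

|A_5| = 60


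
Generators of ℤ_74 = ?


g generates ℤ_n iff gcd(g,n) = 1
Prime factors of 74: 2, 37
Generators are g ∈ {1,...,73} not divisible by any of these primes.
Generators: {1, 3, 5, 7, 9, 11, 13, 15, 17, 19, 21, 23, 25, 27, 29, 31, 33, 35, 39, 41, 43, 45, 47, 49, 51, 53, 55, 57, 59, 61, 63, 65, 67, 69, 71, 73}
Number of generators = φ(74) = 36

Generators of ℤ_74 = {1, 3, 5, 7, 9, 11, 13, 15, 17, 19, 21, 23, 25, 27, 29, 31, 33, 35, 39, 41, 43, 45, 47, 49, 51, 53, 55, 57, 59, 61, 63, 65, 67, 69, 71, 73}


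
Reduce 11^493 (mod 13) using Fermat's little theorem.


Fermat's little theorem: if p is prime and gcd(a,p)=1, then a^(p-1) ≡ 1 (mod p)
p = 13 is prime, gcd(11,13) = 1
Reduce exponent: 493 mod 12 = 1
So 11^493 ≡ 11^1 (mod 13)
11^1 mod 13 = 11

11^493 ≡ 11 (mod 13)


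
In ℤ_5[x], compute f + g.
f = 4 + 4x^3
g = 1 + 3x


Add coefficients mod 5:
x^0: 4 + 1 = 0 (mod 5)
x^1: 0 + 3 = 3 (mod 5)
x^2: 0 + 0 = 0 (mod 5)
x^3: 4 + 0 = 4 (mod 5)
Result: 3x + 4x^3

f + g = 3x + 4x^3


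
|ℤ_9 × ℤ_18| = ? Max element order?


|ℤ_9 × ℤ_18| = 9 × 18 = 162
Max element order = lcm(9,18) = 18
Cyclic? No (gcd=9)

|ℤ_9×ℤ_18| = 162, max element order = 18


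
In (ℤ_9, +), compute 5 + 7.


Operation: addition mod 9
5 + 7 = (a + b) mod 9 with a = 5, b = 7

5 + 7 = 3


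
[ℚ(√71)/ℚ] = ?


√71 has minimal polynomial x² - 71 (irreducible over ℚ since 71 is squarefree)

[ℚ(√71)/ℚ] = 2


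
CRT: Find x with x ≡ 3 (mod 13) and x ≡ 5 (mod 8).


m₁ = 13, m₂ = 8, gcd = 1, so CRT applies. M = m₁·m₂ = 104
Let M₁ = M/m₁ = 8, M₂ = M/m₂ = 13
Find y₁ ≡ M₁⁻¹ (mod m₁): 8⁻¹ ≡ 5 (mod 13)
Find y₂ ≡ M₂⁻¹ (mod m₂): 13⁻¹ ≡ 5 (mod 8)
x = a₁·M₁·y₁ + a₂·M₂·y₂ = 3·8·5 + 5·13·5 = 445
Reduce mod 104: x ≡ 29
Check: 29 mod 13 = 3 ✓, 29 mod 8 = 5 ✓

x ≡ 29 (mod 104)


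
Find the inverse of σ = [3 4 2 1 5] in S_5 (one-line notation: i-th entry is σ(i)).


To find σ⁻¹, swap domain and range:
σ(1) = 3 → σ⁻¹(3) = 1
σ(2) = 4 → σ⁻¹(4) = 2
σ(3) = 2 → σ⁻¹(2) = 3
σ(4) = 1 → σ⁻¹(1) = 4
σ(5) = 5 → σ⁻¹(5) = 5

σ⁻¹ = [4 3 1 2 5]


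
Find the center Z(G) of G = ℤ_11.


Z(G) = {g ∈ G | gx = xg for all x ∈ G}
ℤ_11 is abelian, so Z(G) = G

Z(ℤ_11) = ℤ_11


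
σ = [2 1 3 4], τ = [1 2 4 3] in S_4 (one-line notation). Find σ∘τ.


σ∘τ: apply τ first, then σ
1 →τ 1 →σ 2
2 →τ 2 →σ 1
3 →τ 4 →σ 4
4 →τ 3 →σ 3

σ∘τ = [2 1 4 3]


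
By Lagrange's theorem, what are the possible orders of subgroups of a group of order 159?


Lagrange's theorem: |H| divides |G|
|G| = 159
Divisors of 159: 1, 3, 53, 159

Possible subgroup orders: {1, 3, 53, 159}


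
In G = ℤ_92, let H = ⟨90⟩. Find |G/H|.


|⟨90⟩| = n / gcd(90, 92) = 92 / 2 = 46
H is normal (ℤ_92 is abelian).
|G/H| = |G| / |H| = 92 / 46 = 2

|G/H| = 2


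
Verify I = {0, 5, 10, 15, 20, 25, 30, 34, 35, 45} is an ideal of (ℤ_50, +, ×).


Check ideal conditions for I = {0, 5, 10, 15, 20, 25, 30, 34, 35, 45} in ℤ_50:
(1) I is an additive subgroup? No
(2) For r ∈ ℤ_50 and a ∈ I: r·a ∈ I? No  [counterexample: r=2, a=20, r·a mod 50 = 40 ∉ I]

No, I is not an ideal of ℤ_50


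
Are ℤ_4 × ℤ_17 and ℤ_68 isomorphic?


Comparing ℤ_4 × ℤ_17 and ℤ_68:
gcd(4,17) = 1, so ℤ_4 × ℤ_17 ≅ ℤ_68 (CRT)

Yes, ℤ_4 × ℤ_17 ≅ ℤ_68


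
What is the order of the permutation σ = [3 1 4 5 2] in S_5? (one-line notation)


Cycle decomposition: (1 3 4 5 2)
Cycle lengths: 5
Order = lcm(5) = 5

ord(σ) = 5


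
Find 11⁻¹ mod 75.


Use the extended Euclidean algorithm to write 1 = 11·s + 75·t; then s mod 75 is the inverse.
Euclidean algorithm:
  11 = 0·75 + 11
  75 = 6·11 + 9
  11 = 1·9 + 2
  9 = 4·2 + 1
  2 = 2·1 + 0
gcd(11,75) = 1
Back-substitution gives: 11·(-34) + 75·(5) = 1
So 11⁻¹ ≡ -34 ≡ 41 (mod 75)
Check: 11 × 41 = 451 ≡ 1 (mod 75) ✓

11⁻¹ ≡ 41 (mod 75)


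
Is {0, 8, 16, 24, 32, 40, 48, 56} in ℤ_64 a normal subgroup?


H = {0, 8, 16, 24, 32, 40, 48, 56} in ℤ_64
ℤ_64 is abelian; every subgroup of an abelian group is normal

Yes, normal subgroup


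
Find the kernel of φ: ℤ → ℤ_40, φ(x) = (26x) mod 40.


Kernel = preimage of identity
ker(φ) = {x ∈ ℤ : 26x ≡ 0 (mod 40)}. gcd(26,40) = 2, so 26x ≡ 0 (mod 40) ⟺ x ≡ 0 (mod 40/2 = 20). Hence ker(φ) = 20ℤ

ker(φ) = 20ℤ


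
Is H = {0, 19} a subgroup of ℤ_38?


Subgroup test for H = {0, 19} in (ℤ_38, +):
(1) 0 ∈ H? Yes
(2) Closure: for all a,b ∈ H, (a+b) mod 38 ∈ H? Yes
(3) Inverses: for all a ∈ H, -a mod 38 ∈ H? Yes

Yes, H is a subgroup of ℤ_38


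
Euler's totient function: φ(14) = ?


φ(n) = count of k ∈ {1,...,n} with gcd(k,n)=1
Coprimes to 14: {1, 3, 5, 9, 11, 13}
Count: 6

φ(14) = 6


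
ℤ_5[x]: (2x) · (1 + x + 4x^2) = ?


Expand and collect like terms; reduce coefficients mod 5:
x^0: 0·1 = 0 ≡ 0 (mod 5)
x^1: 0·1 + 2·1 = 2 ≡ 2 (mod 5)
x^2: 0·4 + 2·1 = 2 ≡ 2 (mod 5)
x^3: 2·4 = 8 ≡ 3 (mod 5)
Result: 2x + 2x^2 + 3x^3

f · g = 2x + 2x^2 + 3x^3


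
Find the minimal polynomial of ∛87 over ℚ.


∛87 satisfies x³ - 87 = 0, irreducible over ℚ (no rational root; 87 is not a perfect cube)

Minimal polynomial: x³ - 87


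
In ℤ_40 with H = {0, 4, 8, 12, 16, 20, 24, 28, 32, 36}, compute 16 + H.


16 + H = {16 + h (mod 40) : h ∈ H}
16+0=16, 16+4=20, 16+8=24, 16+12=28, 16+16=32, 16+20=36, 16+24=0, 16+28=4, 16+32=8, 16+36=12
16 + H = {0, 4, 8, 12, 16, 20, 24, 28, 32, 36} = 0 + H

16 + H = {0, 4, 8, 12, 16, 20, 24, 28, 32, 36}


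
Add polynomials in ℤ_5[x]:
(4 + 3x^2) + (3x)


Add coefficients mod 5:
x^0: 4 + 0 = 4 (mod 5)
x^1: 0 + 3 = 3 (mod 5)
x^2: 3 + 0 = 3 (mod 5)
Result: 4 + 3x + 3x^2

f + g = 4 + 3x + 3x^2


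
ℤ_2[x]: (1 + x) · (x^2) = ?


Expand and collect like terms; reduce coefficients mod 2:
x^0: 1·0 = 0 ≡ 0 (mod 2)
x^1: 1·0 + 1·0 = 0 ≡ 0 (mod 2)
x^2: 1·1 + 1·0 = 1 ≡ 1 (mod 2)
x^3: 1·1 = 1 ≡ 1 (mod 2)
Result: x^2 + x^3

f · g = x^2 + x^3


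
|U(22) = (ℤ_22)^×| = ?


U(n) is the group of units mod n; |U(n)| = φ(n)
|U(22)| = φ(22) = 10

|U(22) = (ℤ_22)^×| = 10


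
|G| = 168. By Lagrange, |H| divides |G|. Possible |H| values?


Lagrange's theorem: |H| divides |G|
|G| = 168
Divisors of 168: 1, 2, 3, 4, 6, 7, 8, 12, 14, 21, 24, 28, 42, 56, 84, 168

Possible subgroup orders: {1, 2, 3, 4, 6, 7, 8, 12, 14, 21, 24, 28, 42, 56, 84, 168}


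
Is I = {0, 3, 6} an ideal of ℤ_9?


Check ideal conditions for I = {0, 3, 6} in ℤ_9:
(1) I is an additive subgroup? Yes
(2) For r ∈ ℤ_9 and a ∈ I: r·a ∈ I? Yes

Yes, I is an ideal of ℤ_9


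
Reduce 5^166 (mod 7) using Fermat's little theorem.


Fermat's little theorem: if p is prime and gcd(a,p)=1, then a^(p-1) ≡ 1 (mod p)
p = 7 is prime, gcd(5,7) = 1
Reduce exponent: 166 mod 6 = 4
So 5^166 ≡ 5^4 (mod 7)
5^4 mod 7 = 2

5^166 ≡ 2 (mod 7)


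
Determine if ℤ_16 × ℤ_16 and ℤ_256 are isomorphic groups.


Comparing ℤ_16 × ℤ_16 and ℤ_256:
gcd(16,16) = 16 ≠ 1. Max element order in ℤ_16×ℤ_16 is lcm(16,16) = 16 < 256, so it has no element of order 256

No, ℤ_16 × ℤ_16 ≇ ℤ_256


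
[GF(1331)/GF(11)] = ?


GF(1331) = GF(11^3), so the extension degree is 3

[GF(1331)/GF(11)] = 3


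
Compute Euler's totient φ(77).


Factor n: 77 = 7 × 11
φ(n) = n · ∏(1 - 1/p) over distinct primes p | n
φ(77) = 77 · (1 - 1/7) · (1 - 1/11) = 60

φ(77) = 60


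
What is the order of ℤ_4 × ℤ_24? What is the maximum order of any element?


|ℤ_4 × ℤ_24| = 4 × 24 = 96
Max element order = lcm(4,24) = 24
Cyclic? No (gcd=4)

|ℤ_4×ℤ_24| = 96, max element order = 24


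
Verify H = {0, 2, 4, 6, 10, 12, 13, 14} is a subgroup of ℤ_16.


Subgroup test for H = {0, 2, 4, 6, 10, 12, 13, 14} in (ℤ_16, +):
(1) 0 ∈ H? Yes
(2) Closure: for all a,b ∈ H, (a+b) mod 16 ∈ H? No  [counterexample: 2 + 6 = 8 ∉ H]
(3) Inverses: for all a ∈ H, -a mod 16 ∈ H? No

No, H is not a subgroup of ℤ_16


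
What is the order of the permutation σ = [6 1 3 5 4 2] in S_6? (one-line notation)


Cycle decomposition: (1 6 2) (4 5)
Cycle lengths: 3, 2
Order = lcm(3, 2) = 6

ord(σ) = 6


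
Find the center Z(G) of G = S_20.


Z(G) = {g ∈ G | gx = xg for all x ∈ G}
S_n is non-abelian for n ≥ 3; Z(S_20) is trivial

Z(S_20) = {e}


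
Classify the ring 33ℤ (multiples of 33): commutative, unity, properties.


33ℤ is a commutative ring under +,× but has no multiplicative identity (1 ∉ 33ℤ); it has no zero divisors, but without unity it is not an integral domain
Commutative: Yes
Integral domain: No
Has unity: No

33ℤ (multiples of 33): Commutative=Yes, Unity=No


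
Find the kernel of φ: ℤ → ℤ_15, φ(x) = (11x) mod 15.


Kernel = preimage of identity
ker(φ) = {x ∈ ℤ : 11x ≡ 0 (mod 15)}. gcd(11,15) = 1, so 11x ≡ 0 (mod 15) ⟺ x ≡ 0 (mod 15/1 = 15). Hence ker(φ) = 15ℤ

ker(φ) = 15ℤ


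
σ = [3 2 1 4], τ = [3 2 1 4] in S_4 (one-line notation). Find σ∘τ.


σ∘τ: apply τ first, then σ
1 →τ 3 →σ 1
2 →τ 2 →σ 2
3 →τ 1 →σ 3
4 →τ 4 →σ 4

σ∘τ = [1 2 3 4]


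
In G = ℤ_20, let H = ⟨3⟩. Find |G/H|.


|⟨3⟩| = n / gcd(3, 20) = 20 / 1 = 20
H is normal (ℤ_20 is abelian).
|G/H| = |G| / |H| = 20 / 20 = 1

|G/H| = 1


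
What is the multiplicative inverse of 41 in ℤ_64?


Use the extended Euclidean algorithm to write 1 = 41·s + 64·t; then s mod 64 is the inverse.
Euclidean algorithm:
  41 = 0·64 + 41
  64 = 1·41 + 23
  41 = 1·23 + 18
  23 = 1·18 + 5
  18 = 3·5 + 3
  5 = 1·3 + 2
  3 = 1·2 + 1
  2 = 2·1 + 0
gcd(41,64) = 1
Back-substitution gives: 41·(25) + 64·(-16) = 1
So 41⁻¹ ≡ 25 ≡ 25 (mod 64)
Check: 41 × 25 = 1025 ≡ 1 (mod 64) ✓

41⁻¹ ≡ 25 (mod 64)


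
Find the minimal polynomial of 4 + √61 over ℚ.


Let α = 4 + √61. Then α - 4 = √61, so (α - 4)² = 61, giving α² - 8α - 45 = 0. Degree 2 and α ∉ ℚ, so this is the minimal polynomial.

Minimal polynomial: x² - 8x - 45


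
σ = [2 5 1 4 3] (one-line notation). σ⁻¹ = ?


To find σ⁻¹, swap domain and range:
σ(1) = 2 → σ⁻¹(2) = 1
σ(2) = 5 → σ⁻¹(5) = 2
σ(3) = 1 → σ⁻¹(1) = 3
σ(4) = 4 → σ⁻¹(4) = 4
σ(5) = 3 → σ⁻¹(3) = 5

σ⁻¹ = [3 1 5 4 2]


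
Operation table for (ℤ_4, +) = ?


Elements: {0, 1, 2, 3}
Operation: addition mod 4
Entry (a, b) = (a + b) mod 4

Cayley table:
  | 0 | 1 | 2 | 3
0 | 0 | 1 | 2 | 3
1 | 1 | 2 | 3 | 0
2 | 2 | 3 | 0 | 1
3 | 3 | 0 | 1 | 2


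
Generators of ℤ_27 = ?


g generates ℤ_n iff gcd(g,n) = 1
Prime factors of 27: 3
Generators are g ∈ {1,...,26} not divisible by any of these primes.
Generators: {1, 2, 4, 5, 7, 8, 10, 11, 13, 14, 16, 17, 19, 20, 22, 23, 25, 26}
Number of generators = φ(27) = 18

Generators of ℤ_27 = {1, 2, 4, 5, 7, 8, 10, 11, 13, 14, 16, 17, 19, 20, 22, 23, 25, 26}


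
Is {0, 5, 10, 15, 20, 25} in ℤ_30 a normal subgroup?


H = {0, 5, 10, 15, 20, 25} in ℤ_30
ℤ_30 is abelian; every subgroup of an abelian group is normal

Yes, normal subgroup


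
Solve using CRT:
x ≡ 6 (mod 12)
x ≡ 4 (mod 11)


m₁ = 12, m₂ = 11, gcd = 1, so CRT applies. M = m₁·m₂ = 132
Let M₁ = M/m₁ = 11, M₂ = M/m₂ = 12
Find y₁ ≡ M₁⁻¹ (mod m₁): 11⁻¹ ≡ 11 (mod 12)
Find y₂ ≡ M₂⁻¹ (mod m₂): 12⁻¹ ≡ 1 (mod 11)
x = a₁·M₁·y₁ + a₂·M₂·y₂ = 6·11·11 + 4·12·1 = 774
Reduce mod 132: x ≡ 114
Check: 114 mod 12 = 6 ✓, 114 mod 11 = 4 ✓

x ≡ 114 (mod 132)


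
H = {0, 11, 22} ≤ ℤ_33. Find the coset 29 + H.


29 + H = {29 + h (mod 33) : h ∈ H}
29+0=29, 29+11=7, 29+22=18
29 + H = {7, 18, 29} = 7 + H

29 + H = {7, 18, 29}


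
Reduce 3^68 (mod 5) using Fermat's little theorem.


Fermat's little theorem: if p is prime and gcd(a,p)=1, then a^(p-1) ≡ 1 (mod p)
p = 5 is prime, gcd(3,5) = 1
Reduce exponent: 68 mod 4 = 0
So 3^68 ≡ 3^0 (mod 5)
3^0 = 1

3^68 ≡ 1 (mod 5)


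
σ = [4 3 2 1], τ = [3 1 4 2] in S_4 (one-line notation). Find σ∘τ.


σ∘τ: apply τ first, then σ
1 →τ 3 →σ 2
2 →τ 1 →σ 4
3 →τ 4 →σ 1
4 →τ 2 →σ 3

σ∘τ = [2 4 1 3]
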